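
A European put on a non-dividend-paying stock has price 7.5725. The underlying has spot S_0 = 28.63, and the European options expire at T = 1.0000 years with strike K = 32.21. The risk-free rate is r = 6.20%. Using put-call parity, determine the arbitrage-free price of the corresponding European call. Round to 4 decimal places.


Put-call parity: C - P = S_0 * exp(-qT) - K * exp(-rT).
S_0 * exp(-qT) = 28.6300 * 1.00000000 = 28.63000000
K * exp(-rT) = 32.2100 * 0.93988289 = 30.27362778
C = P + S*exp(-qT) - K*exp(-rT)
C = 7.5725 + 28.63000000 - 30.27362778 = 5.9289

Answer: Call price = 5.9289


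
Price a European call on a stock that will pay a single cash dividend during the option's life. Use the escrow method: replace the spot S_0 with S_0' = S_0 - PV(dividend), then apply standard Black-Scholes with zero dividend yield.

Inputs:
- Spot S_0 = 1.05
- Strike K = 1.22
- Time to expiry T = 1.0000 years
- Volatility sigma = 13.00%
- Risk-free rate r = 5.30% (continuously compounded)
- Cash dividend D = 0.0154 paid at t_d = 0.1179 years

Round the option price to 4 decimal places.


PV(D) = D * exp(-r * t_d) = 0.0154 * 0.99377078 = 0.01530407
S_0' = S_0 - PV(D) = 1.0500 - 0.01530407 = 1.03469593
d1 = (ln(S_0'/K) + (r + sigma^2/2)*T) / (sigma*sqrt(T)) = -0.79456356
d2 = d1 - sigma*sqrt(T) = -0.92456356
exp(-rT) = 0.94838001
N(d1) = 0.21343371; N(d2) = 0.17759649
C = S_0' * N(d1) - K * exp(-rT) * N(d2) = 1.03469593 * 0.21343371 - 1.2200 * 0.94838001 * 0.17759649 = 0.0154

Answer: Price = 0.0154


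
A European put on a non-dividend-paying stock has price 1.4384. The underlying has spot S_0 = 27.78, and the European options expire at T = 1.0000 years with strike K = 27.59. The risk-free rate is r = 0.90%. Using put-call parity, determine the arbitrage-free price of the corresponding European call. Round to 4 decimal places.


Answer: Call price = 1.8756

Derivation:
Put-call parity: C - P = S_0 * exp(-qT) - K * exp(-rT).
S_0 * exp(-qT) = 27.7800 * 1.00000000 = 27.78000000
K * exp(-rT) = 27.5900 * 0.99104038 = 27.34280405
C = P + S*exp(-qT) - K*exp(-rT)
C = 1.4384 + 27.78000000 - 27.34280405 = 1.8756


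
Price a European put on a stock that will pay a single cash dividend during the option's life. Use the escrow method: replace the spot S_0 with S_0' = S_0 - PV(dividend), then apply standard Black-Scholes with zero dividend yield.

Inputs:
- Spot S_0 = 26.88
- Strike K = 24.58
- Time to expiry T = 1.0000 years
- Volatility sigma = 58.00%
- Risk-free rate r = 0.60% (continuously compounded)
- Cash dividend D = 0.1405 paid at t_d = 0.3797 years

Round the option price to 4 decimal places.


Answer: Price = 4.7535

Derivation:
PV(D) = D * exp(-r * t_d) = 0.1405 * 0.99772439 = 0.14018028
S_0' = S_0 - PV(D) = 26.8800 - 0.14018028 = 26.73981972
d1 = (ln(S_0'/K) + (r + sigma^2/2)*T) / (sigma*sqrt(T)) = 0.44555298
d2 = d1 - sigma*sqrt(T) = -0.13444702
exp(-rT) = 0.99401796
N(-d1) = 0.32796009; N(-d2) = 0.55347545
P = K * exp(-rT) * N(-d2) - S_0' * N(-d1) = 24.5800 * 0.99401796 * 0.55347545 - 26.73981972 * 0.32796009 = 4.7535


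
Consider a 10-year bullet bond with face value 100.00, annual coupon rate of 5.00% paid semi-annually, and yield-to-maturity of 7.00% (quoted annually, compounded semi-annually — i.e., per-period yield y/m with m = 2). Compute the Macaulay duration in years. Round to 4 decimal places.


Coupon per period c = face * coupon_rate / m = 2.500000
Periods per year m = 2; per-period yield y/m = 0.035000
Number of cashflows N = 20
Cashflows (t years, CF_t, discount factor 1/(1+y/m)^(m*t), PV):
  t = 0.5000: CF_t = 2.500000, DF = 0.966184, PV = 2.415459
  t = 1.0000: CF_t = 2.500000, DF = 0.933511, PV = 2.333777
  t = 1.5000: CF_t = 2.500000, DF = 0.901943, PV = 2.254857
  t = 2.0000: CF_t = 2.500000, DF = 0.871442, PV = 2.178606
  t = 2.5000: CF_t = 2.500000, DF = 0.841973, PV = 2.104933
  t = 3.0000: CF_t = 2.500000, DF = 0.813501, PV = 2.033752
  t = 3.5000: CF_t = 2.500000, DF = 0.785991, PV = 1.964977
  t = 4.0000: CF_t = 2.500000, DF = 0.759412, PV = 1.898529
  t = 4.5000: CF_t = 2.500000, DF = 0.733731, PV = 1.834327
  t = 5.0000: CF_t = 2.500000, DF = 0.708919, PV = 1.772297
  t = 5.5000: CF_t = 2.500000, DF = 0.684946, PV = 1.712364
  t = 6.0000: CF_t = 2.500000, DF = 0.661783, PV = 1.654458
  t = 6.5000: CF_t = 2.500000, DF = 0.639404, PV = 1.598510
  t = 7.0000: CF_t = 2.500000, DF = 0.617782, PV = 1.544454
  t = 7.5000: CF_t = 2.500000, DF = 0.596891, PV = 1.492227
  t = 8.0000: CF_t = 2.500000, DF = 0.576706, PV = 1.441765
  t = 8.5000: CF_t = 2.500000, DF = 0.557204, PV = 1.393009
  t = 9.0000: CF_t = 2.500000, DF = 0.538361, PV = 1.345903
  t = 9.5000: CF_t = 2.500000, DF = 0.520156, PV = 1.300389
  t = 10.0000: CF_t = 102.500000, DF = 0.502566, PV = 51.513003
Price P = sum_t PV_t = 85.787597
Macaulay numerator sum_t t * PV_t:
  t * PV_t at t = 0.5000: 1.207729
  t * PV_t at t = 1.0000: 2.333777
  t * PV_t at t = 1.5000: 3.382285
  t * PV_t at t = 2.0000: 4.357211
  t * PV_t at t = 2.5000: 5.262332
  t * PV_t at t = 3.0000: 6.101255
  t * PV_t at t = 3.5000: 6.877421
  t * PV_t at t = 4.0000: 7.594116
  t * PV_t at t = 4.5000: 8.254473
  t * PV_t at t = 5.0000: 8.861485
  t * PV_t at t = 5.5000: 9.418004
  t * PV_t at t = 6.0000: 9.926749
  t * PV_t at t = 6.5000: 10.390317
  t * PV_t at t = 7.0000: 10.811181
  t * PV_t at t = 7.5000: 11.191699
  t * PV_t at t = 8.0000: 11.534118
  t * PV_t at t = 8.5000: 11.840580
  t * PV_t at t = 9.0000: 12.113126
  t * PV_t at t = 9.5000: 12.353698
  t * PV_t at t = 10.0000: 515.130032
Macaulay duration D = (sum_t t * PV_t) / P = 668.941589 / 85.787597 = 7.797649

Answer: Macaulay duration = 7.7976 years


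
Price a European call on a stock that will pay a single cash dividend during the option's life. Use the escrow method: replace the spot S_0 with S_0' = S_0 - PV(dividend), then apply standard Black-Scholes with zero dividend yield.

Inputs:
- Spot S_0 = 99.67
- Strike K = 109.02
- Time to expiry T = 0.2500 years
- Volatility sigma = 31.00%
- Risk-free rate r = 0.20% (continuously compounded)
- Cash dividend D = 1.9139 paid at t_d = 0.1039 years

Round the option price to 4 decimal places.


Answer: Price = 2.2805

Derivation:
PV(D) = D * exp(-r * t_d) = 1.9139 * 0.99979222 = 1.91350233
S_0' = S_0 - PV(D) = 99.6700 - 1.91350233 = 97.75649767
d1 = (ln(S_0'/K) + (r + sigma^2/2)*T) / (sigma*sqrt(T)) = -0.62283344
d2 = d1 - sigma*sqrt(T) = -0.77783344
exp(-rT) = 0.99950012
N(d1) = 0.26669699; N(d2) = 0.21833361
C = S_0' * N(d1) - K * exp(-rT) * N(d2) = 97.75649767 * 0.26669699 - 109.0200 * 0.99950012 * 0.21833361 = 2.2805


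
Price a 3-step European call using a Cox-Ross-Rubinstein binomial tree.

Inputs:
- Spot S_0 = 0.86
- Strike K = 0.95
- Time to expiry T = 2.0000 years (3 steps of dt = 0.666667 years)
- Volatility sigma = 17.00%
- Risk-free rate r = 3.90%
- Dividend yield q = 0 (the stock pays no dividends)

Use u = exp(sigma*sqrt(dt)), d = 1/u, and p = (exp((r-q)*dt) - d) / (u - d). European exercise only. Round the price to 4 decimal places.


dt = T/N = 0.666667
u = exp(sigma*sqrt(dt)) = 1.148899; d = 1/u = 0.870398
p = (exp((r-q)*dt) - d) / (u - d) = 0.559936
Discount per step: exp(-r*dt) = 0.974335
Stock lattice S(k, i) with i counting down-moves:
  k=0: S(0,0) = 0.8600
  k=1: S(1,0) = 0.9881; S(1,1) = 0.7485
  k=2: S(2,0) = 1.1352; S(2,1) = 0.8600; S(2,2) = 0.6515
  k=3: S(3,0) = 1.3042; S(3,1) = 0.9881; S(3,2) = 0.7485; S(3,3) = 0.5671
Terminal payoffs V(N, i) = max(S_T - K, 0):
  V(3,0) = 0.354201; V(3,1) = 0.038053; V(3,2) = 0.000000; V(3,3) = 0.000000
Backward induction: V(k, i) = exp(-r*dt) * [p * V(k+1, i) + (1-p) * V(k+1, i+1)].
  V(2,0) = exp(-r*dt) * [p*0.354201 + (1-p)*0.038053] = 0.209556
  V(2,1) = exp(-r*dt) * [p*0.038053 + (1-p)*0.000000] = 0.020761
  V(2,2) = exp(-r*dt) * [p*0.000000 + (1-p)*0.000000] = 0.000000
  V(1,0) = exp(-r*dt) * [p*0.209556 + (1-p)*0.020761] = 0.123228
  V(1,1) = exp(-r*dt) * [p*0.020761 + (1-p)*0.000000] = 0.011326
  V(0,0) = exp(-r*dt) * [p*0.123228 + (1-p)*0.011326] = 0.072085

Answer: Price = V(0,0) = 0.0721


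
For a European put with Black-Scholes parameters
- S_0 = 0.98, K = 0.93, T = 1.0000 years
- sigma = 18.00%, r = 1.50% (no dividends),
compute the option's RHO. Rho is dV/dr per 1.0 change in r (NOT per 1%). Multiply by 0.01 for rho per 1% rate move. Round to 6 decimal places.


d1 = 0.4642665862; d2 = 0.2842665862
phi(d1) = 0.3581833529; exp(-qT) = 1.0000000000; exp(-rT) = 0.9851119396
N(-d2) = 0.3881030453
Rho = -K*T*exp(-rT)*N(-d2) = -0.9300 * 1.0000 * 0.9851119396 * 0.3881030453 = -0.355562

Answer: Rho = -0.355562


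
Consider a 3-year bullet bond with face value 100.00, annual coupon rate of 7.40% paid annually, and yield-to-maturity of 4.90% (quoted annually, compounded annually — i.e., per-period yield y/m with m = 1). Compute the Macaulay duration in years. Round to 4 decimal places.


Coupon per period c = face * coupon_rate / m = 7.400000
Periods per year m = 1; per-period yield y/m = 0.049000
Number of cashflows N = 3
Cashflows (t years, CF_t, discount factor 1/(1+y/m)^(m*t), PV):
  t = 1.0000: CF_t = 7.400000, DF = 0.953289, PV = 7.054337
  t = 2.0000: CF_t = 7.400000, DF = 0.908760, PV = 6.724821
  t = 3.0000: CF_t = 107.400000, DF = 0.866310, PV = 93.041739
Price P = sum_t PV_t = 106.820897
Macaulay numerator sum_t t * PV_t:
  t * PV_t at t = 1.0000: 7.054337
  t * PV_t at t = 2.0000: 13.449642
  t * PV_t at t = 3.0000: 279.125216
Macaulay duration D = (sum_t t * PV_t) / P = 299.629195 / 106.820897 = 2.804968

Answer: Macaulay duration = 2.8050 years


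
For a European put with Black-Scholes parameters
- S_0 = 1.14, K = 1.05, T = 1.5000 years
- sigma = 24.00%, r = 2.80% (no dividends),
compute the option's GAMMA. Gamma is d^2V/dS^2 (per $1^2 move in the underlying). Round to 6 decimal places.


Answer: Gamma = 1.012249

Derivation:
d1 = 0.5696359780; d2 = 0.2756972089
phi(d1) = 0.3391946638; exp(-qT) = 1.0000000000; exp(-rT) = 0.9588697806
Gamma = exp(-qT) * phi(d1) / (S * sigma * sqrt(T)) = 1.0000000000 * 0.3391946638 / (1.1400 * 0.2400 * 1.2247448714) = 1.012249


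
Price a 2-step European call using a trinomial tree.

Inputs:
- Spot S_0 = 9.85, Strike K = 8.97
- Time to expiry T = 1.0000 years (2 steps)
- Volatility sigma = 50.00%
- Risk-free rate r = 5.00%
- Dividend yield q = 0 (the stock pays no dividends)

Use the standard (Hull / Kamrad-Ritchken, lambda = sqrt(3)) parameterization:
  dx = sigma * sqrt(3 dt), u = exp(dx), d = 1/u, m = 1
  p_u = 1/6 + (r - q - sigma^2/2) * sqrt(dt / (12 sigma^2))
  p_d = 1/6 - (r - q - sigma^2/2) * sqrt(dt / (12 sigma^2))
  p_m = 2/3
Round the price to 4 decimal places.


Answer: Price = V(0,0) = 2.4369

Derivation:
dt = T/N = 0.500000; dx = sigma*sqrt(3*dt) = 0.612372
u = exp(dx) = 1.844803; d = 1/u = 0.542063
p_u = 0.136048, p_m = 0.666667, p_d = 0.197285
Discount per step: exp(-r*dt) = 0.975310
Stock lattice S(k, j) with j the centered position index:
  k=0: S(0,+0) = 9.8500
  k=1: S(1,-1) = 5.3393; S(1,+0) = 9.8500; S(1,+1) = 18.1713
  k=2: S(2,-2) = 2.8943; S(2,-1) = 5.3393; S(2,+0) = 9.8500; S(2,+1) = 18.1713; S(2,+2) = 33.5225
Terminal payoffs V(N, j) = max(S_T - K, 0):
  V(2,-2) = 0.000000; V(2,-1) = 0.000000; V(2,+0) = 0.880000; V(2,+1) = 9.201308; V(2,+2) = 24.552482
Backward induction: V(k, j) = exp(-r*dt) * [p_u * V(k+1, j+1) + p_m * V(k+1, j) + p_d * V(k+1, j-1)]
  V(1,-1) = exp(-r*dt) * [p_u*0.880000 + p_m*0.000000 + p_d*0.000000] = 0.116766
  V(1,+0) = exp(-r*dt) * [p_u*9.201308 + p_m*0.880000 + p_d*0.000000] = 1.793094
  V(1,+1) = exp(-r*dt) * [p_u*24.552482 + p_m*9.201308 + p_d*0.880000] = 9.409921
  V(0,+0) = exp(-r*dt) * [p_u*9.409921 + p_m*1.793094 + p_d*0.116766] = 2.436942


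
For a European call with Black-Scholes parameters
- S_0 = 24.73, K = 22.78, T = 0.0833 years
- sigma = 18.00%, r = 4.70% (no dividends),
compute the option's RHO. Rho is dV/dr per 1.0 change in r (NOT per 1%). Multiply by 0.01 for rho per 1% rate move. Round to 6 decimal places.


d1 = 1.6823249471; d2 = 1.6303738162
phi(d1) = 0.0969027726; exp(-qT) = 1.0000000000; exp(-rT) = 0.9960925540
N(d2) = 0.9484887424
Rho = K*T*exp(-rT)*N(d2) = 22.7800 * 0.0833 * 0.9960925540 * 0.9484887424 = 1.792795

Answer: Rho = 1.792795


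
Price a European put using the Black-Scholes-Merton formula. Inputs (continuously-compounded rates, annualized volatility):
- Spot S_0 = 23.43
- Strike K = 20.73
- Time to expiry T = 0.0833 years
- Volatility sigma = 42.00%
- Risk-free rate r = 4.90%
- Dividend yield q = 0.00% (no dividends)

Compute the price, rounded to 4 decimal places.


Answer: Price = 0.2040

Derivation:
d1 = (ln(S/K) + (r - q + 0.5*sigma^2) * T) / (sigma * sqrt(T)) = 1.10431326
d2 = d1 - sigma * sqrt(T) = 0.98309395
exp(-rT) = 0.99592662; exp(-qT) = 1.00000000
P = K * exp(-rT) * N(-d2) - S_0 * exp(-qT) * N(-d1)
N(-d1) = 0.13472864; N(-d2) = 0.16278060
P = 20.7300 * 0.99592662 * 0.16278060 - 23.4300 * 1.00000000 * 0.13472864 = 0.2040


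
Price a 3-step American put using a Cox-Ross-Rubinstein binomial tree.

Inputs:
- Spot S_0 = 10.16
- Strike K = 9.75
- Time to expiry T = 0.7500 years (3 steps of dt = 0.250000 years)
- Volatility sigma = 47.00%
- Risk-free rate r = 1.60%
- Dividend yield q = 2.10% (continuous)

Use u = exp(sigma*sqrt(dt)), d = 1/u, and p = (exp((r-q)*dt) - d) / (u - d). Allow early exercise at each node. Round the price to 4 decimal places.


Answer: Price = V(0,0) = 1.5310

Derivation:
dt = T/N = 0.250000
u = exp(sigma*sqrt(dt)) = 1.264909; d = 1/u = 0.790571
p = (exp((r-q)*dt) - d) / (u - d) = 0.438885
Discount per step: exp(-r*dt) = 0.996008
Stock lattice S(k, i) with i counting down-moves:
  k=0: S(0,0) = 10.1600
  k=1: S(1,0) = 12.8515; S(1,1) = 8.0322
  k=2: S(2,0) = 16.2559; S(2,1) = 10.1600; S(2,2) = 6.3500
  k=3: S(3,0) = 20.5623; S(3,1) = 12.8515; S(3,2) = 8.0322; S(3,3) = 5.0201
Terminal payoffs V(N, i) = max(K - S_T, 0):
  V(3,0) = 0.000000; V(3,1) = 0.000000; V(3,2) = 1.717800; V(3,3) = 4.729857
Backward induction: V(k, i) = exp(-r*dt) * [p * V(k+1, i) + (1-p) * V(k+1, i+1)]; then take max(V_cont, immediate exercise) for American.
  V(2,0) = exp(-r*dt) * [p*0.000000 + (1-p)*0.000000] = 0.000000; exercise = 0.000000; V(2,0) = max -> 0.000000
  V(2,1) = exp(-r*dt) * [p*0.000000 + (1-p)*1.717800] = 0.960035; exercise = 0.000000; V(2,1) = max -> 0.960035
  V(2,2) = exp(-r*dt) * [p*1.717800 + (1-p)*4.729857] = 3.394305; exercise = 3.399977; V(2,2) = max -> 3.399977
  V(1,0) = exp(-r*dt) * [p*0.000000 + (1-p)*0.960035] = 0.536539; exercise = 0.000000; V(1,0) = max -> 0.536539
  V(1,1) = exp(-r*dt) * [p*0.960035 + (1-p)*3.399977] = 2.319825; exercise = 1.717800; V(1,1) = max -> 2.319825
  V(0,0) = exp(-r*dt) * [p*0.536539 + (1-p)*2.319825] = 1.531031; exercise = 0.000000; V(0,0) = max -> 1.531031


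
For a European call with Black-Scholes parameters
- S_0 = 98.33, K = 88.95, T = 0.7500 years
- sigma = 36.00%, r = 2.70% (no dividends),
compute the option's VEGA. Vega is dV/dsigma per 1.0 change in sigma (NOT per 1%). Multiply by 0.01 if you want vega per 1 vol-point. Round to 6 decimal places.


Answer: Vega = 29.325243

Derivation:
d1 = 0.5424037535; d2 = 0.2306346082
phi(d1) = 0.3443697139; exp(-qT) = 1.0000000000; exp(-rT) = 0.9799536543
Vega = S * exp(-qT) * phi(d1) * sqrt(T) = 98.3300 * 1.0000000000 * 0.3443697139 * 0.8660254038 = 29.325243


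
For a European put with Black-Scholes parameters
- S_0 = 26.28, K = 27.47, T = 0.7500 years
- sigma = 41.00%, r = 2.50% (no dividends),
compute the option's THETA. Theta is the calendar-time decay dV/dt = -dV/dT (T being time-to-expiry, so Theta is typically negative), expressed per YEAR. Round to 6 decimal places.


Answer: Theta = -2.064569

Derivation:
d1 = 0.1056162155; d2 = -0.2494542001
phi(d1) = 0.3967234162; exp(-qT) = 1.0000000000; exp(-rT) = 0.9814246877
Theta = -S*exp(-qT)*phi(d1)*sigma/(2*sqrt(T)) + r*K*exp(-rT)*N(-d2) - q*S*exp(-qT)*N(-d1)
N(-d1) = 0.4579434293; N(-d2) = 0.5984952679; sqrt(T) = 0.8660254038
Term 1 = -26.2800 * 1.0000000000 * 0.3967234162 * 0.4100 / (2 * 0.8660254038) = -2.4679503893
Term 2 = 0.0250 * 27.4700 * 0.9814246877 * 0.5984952679 = 0.4033818631
Term 3 = 0 (no dividend yield, q = 0)
Theta = -2.4679503893 + (0.4033818631) + (0.0000000000) = -2.064569


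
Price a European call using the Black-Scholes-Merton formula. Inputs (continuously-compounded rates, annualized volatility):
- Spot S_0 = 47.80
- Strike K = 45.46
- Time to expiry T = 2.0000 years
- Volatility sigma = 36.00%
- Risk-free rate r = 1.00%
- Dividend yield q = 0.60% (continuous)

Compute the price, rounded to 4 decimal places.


Answer: Price = 10.6158

Derivation:
d1 = (ln(S/K) + (r - q + 0.5*sigma^2) * T) / (sigma * sqrt(T)) = 0.36885994
d2 = d1 - sigma * sqrt(T) = -0.14025695
exp(-rT) = 0.98019867; exp(-qT) = 0.98807171
C = S_0 * exp(-qT) * N(d1) - K * exp(-rT) * N(d2)
N(d1) = 0.64388394; N(d2) = 0.44422849
C = 47.8000 * 0.98807171 * 0.64388394 - 45.4600 * 0.98019867 * 0.44422849 = 10.6158


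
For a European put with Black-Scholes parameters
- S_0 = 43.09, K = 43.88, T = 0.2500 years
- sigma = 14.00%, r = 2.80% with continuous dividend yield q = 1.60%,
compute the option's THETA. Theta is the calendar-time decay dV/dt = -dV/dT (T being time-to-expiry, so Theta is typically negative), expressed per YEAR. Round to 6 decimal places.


Answer: Theta = -2.019402

Derivation:
d1 = -0.1816811968; d2 = -0.2516811968
phi(d1) = 0.3924121604; exp(-qT) = 0.9960079893; exp(-rT) = 0.9930244429
Theta = -S*exp(-qT)*phi(d1)*sigma/(2*sqrt(T)) + r*K*exp(-rT)*N(-d2) - q*S*exp(-qT)*N(-d1)
N(-d1) = 0.5720835384; N(-d2) = 0.5993562540; sqrt(T) = 0.5000000000
Term 1 = -43.0900 * 0.9960079893 * 0.3924121604 * 0.1400 / (2 * 0.5000000000) = -2.3578154492
Term 2 = 0.0280 * 43.8800 * 0.9930244429 * 0.5993562540 = 0.7312563160
Term 3 = -0.0160 * 43.0900 * 0.9960079893 * 0.5720835384 = -0.3928427567
Theta = -2.3578154492 + (0.7312563160) + (-0.3928427567) = -2.019402


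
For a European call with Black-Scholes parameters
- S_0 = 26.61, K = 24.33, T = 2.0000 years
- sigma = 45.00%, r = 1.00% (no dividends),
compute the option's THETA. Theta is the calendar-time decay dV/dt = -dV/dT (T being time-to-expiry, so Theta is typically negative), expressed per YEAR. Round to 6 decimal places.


d1 = 0.4903815826; d2 = -0.1460145205
phi(d1) = 0.3537461967; exp(-qT) = 1.0000000000; exp(-rT) = 0.9801986733
Theta = -S*exp(-qT)*phi(d1)*sigma/(2*sqrt(T)) - r*K*exp(-rT)*N(d2) + q*S*exp(-qT)*N(d1)
N(d1) = 0.6880680466; N(d2) = 0.4419549628; sqrt(T) = 1.4142135624
Term 1 = -26.6100 * 1.0000000000 * 0.3537461967 * 0.4500 / (2 * 1.4142135624) = -1.4976287687
Term 2 = -0.0100 * 24.3300 * 0.9801986733 * 0.4419549628 = -0.1053984525
Term 3 = 0 (no dividend yield, q = 0)
Theta = -1.4976287687 + (-0.1053984525) + (0.0000000000) = -1.603027

Answer: Theta = -1.603027


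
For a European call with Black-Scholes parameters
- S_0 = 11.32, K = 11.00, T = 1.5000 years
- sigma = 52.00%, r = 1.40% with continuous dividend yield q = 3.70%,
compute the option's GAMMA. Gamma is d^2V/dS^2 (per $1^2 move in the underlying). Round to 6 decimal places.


d1 = 0.3092885908; d2 = -0.3275787423
phi(d1) = 0.3803101217; exp(-qT) = 0.9460120237; exp(-rT) = 0.9792189646
Gamma = exp(-qT) * phi(d1) / (S * sigma * sqrt(T)) = 0.9460120237 * 0.3803101217 / (11.3200 * 0.5200 * 1.2247448714) = 0.049904

Answer: Gamma = 0.049904


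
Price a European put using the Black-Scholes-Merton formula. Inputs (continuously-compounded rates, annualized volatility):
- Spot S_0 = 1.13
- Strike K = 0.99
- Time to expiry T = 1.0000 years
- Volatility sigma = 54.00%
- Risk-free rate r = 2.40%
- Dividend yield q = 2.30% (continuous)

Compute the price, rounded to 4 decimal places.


Answer: Price = 0.1580

Derivation:
d1 = (ln(S/K) + (r - q + 0.5*sigma^2) * T) / (sigma * sqrt(T)) = 0.51679253
d2 = d1 - sigma * sqrt(T) = -0.02320747
exp(-rT) = 0.97628571; exp(-qT) = 0.97726248
P = K * exp(-rT) * N(-d2) - S_0 * exp(-qT) * N(-d1)
N(-d1) = 0.30265050; N(-d2) = 0.50925761
P = 0.9900 * 0.97628571 * 0.50925761 - 1.1300 * 0.97726248 * 0.30265050 = 0.1580


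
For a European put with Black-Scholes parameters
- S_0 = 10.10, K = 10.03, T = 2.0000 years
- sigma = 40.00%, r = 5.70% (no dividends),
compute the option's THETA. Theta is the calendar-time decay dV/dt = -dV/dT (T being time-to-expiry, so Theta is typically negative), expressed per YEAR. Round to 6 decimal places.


Answer: Theta = -0.234620

Derivation:
d1 = 0.4966626494; d2 = -0.0690227756
phi(d1) = 0.3526513360; exp(-qT) = 1.0000000000; exp(-rT) = 0.8922579559
Theta = -S*exp(-qT)*phi(d1)*sigma/(2*sqrt(T)) + r*K*exp(-rT)*N(-d2) - q*S*exp(-qT)*N(-d1)
N(-d1) = 0.3097134828; N(-d2) = 0.5275142548; sqrt(T) = 1.4142135624
Term 1 = -10.1000 * 1.0000000000 * 0.3526513360 * 0.4000 / (2 * 1.4142135624) = -0.5037115452
Term 2 = 0.0570 * 10.0300 * 0.8922579559 * 0.5275142548 = 0.2690917714
Term 3 = 0 (no dividend yield, q = 0)
Theta = -0.5037115452 + (0.2690917714) + (0.0000000000) = -0.234620


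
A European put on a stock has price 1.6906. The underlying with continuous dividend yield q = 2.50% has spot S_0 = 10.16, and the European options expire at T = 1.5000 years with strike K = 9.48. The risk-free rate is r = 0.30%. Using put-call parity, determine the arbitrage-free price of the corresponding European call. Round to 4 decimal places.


Put-call parity: C - P = S_0 * exp(-qT) - K * exp(-rT).
S_0 * exp(-qT) = 10.1600 * 0.96319442 = 9.78605528
K * exp(-rT) = 9.4800 * 0.99551011 = 9.43743584
C = P + S*exp(-qT) - K*exp(-rT)
C = 1.6906 + 9.78605528 - 9.43743584 = 2.0392

Answer: Call price = 2.0392


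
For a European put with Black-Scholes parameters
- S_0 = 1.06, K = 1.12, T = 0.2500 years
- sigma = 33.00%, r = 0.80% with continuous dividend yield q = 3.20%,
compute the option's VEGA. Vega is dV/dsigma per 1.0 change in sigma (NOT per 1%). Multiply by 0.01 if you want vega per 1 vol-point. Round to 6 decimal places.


d1 = -0.2875592557; d2 = -0.4525592557
phi(d1) = 0.3827842762; exp(-qT) = 0.9920319148; exp(-rT) = 0.9980019987
Vega = S * exp(-qT) * phi(d1) * sqrt(T) = 1.0600 * 0.9920319148 * 0.3827842762 * 0.5000000000 = 0.201259

Answer: Vega = 0.201259


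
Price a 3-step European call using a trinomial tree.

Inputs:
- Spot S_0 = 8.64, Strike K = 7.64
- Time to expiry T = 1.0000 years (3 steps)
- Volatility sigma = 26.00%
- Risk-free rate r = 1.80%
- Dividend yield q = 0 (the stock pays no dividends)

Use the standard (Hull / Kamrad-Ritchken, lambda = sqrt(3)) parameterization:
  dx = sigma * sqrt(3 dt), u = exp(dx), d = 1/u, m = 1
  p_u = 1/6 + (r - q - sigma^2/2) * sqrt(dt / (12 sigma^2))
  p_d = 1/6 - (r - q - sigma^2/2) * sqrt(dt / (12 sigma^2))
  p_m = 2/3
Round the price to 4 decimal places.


dt = T/N = 0.333333; dx = sigma*sqrt(3*dt) = 0.260000
u = exp(dx) = 1.296930; d = 1/u = 0.771052
p_u = 0.156538, p_m = 0.666667, p_d = 0.176795
Discount per step: exp(-r*dt) = 0.994018
Stock lattice S(k, j) with j the centered position index:
  k=0: S(0,+0) = 8.6400
  k=1: S(1,-1) = 6.6619; S(1,+0) = 8.6400; S(1,+1) = 11.2055
  k=2: S(2,-2) = 5.1367; S(2,-1) = 6.6619; S(2,+0) = 8.6400; S(2,+1) = 11.2055; S(2,+2) = 14.5327
  k=3: S(3,-3) = 3.9606; S(3,-2) = 5.1367; S(3,-1) = 6.6619; S(3,+0) = 8.6400; S(3,+1) = 11.2055; S(3,+2) = 14.5327; S(3,+3) = 18.8479
Terminal payoffs V(N, j) = max(S_T - K, 0):
  V(3,-3) = 0.000000; V(3,-2) = 0.000000; V(3,-1) = 0.000000; V(3,+0) = 1.000000; V(3,+1) = 3.565476; V(3,+2) = 6.892719; V(3,+3) = 11.207920
Backward induction: V(k, j) = exp(-r*dt) * [p_u * V(k+1, j+1) + p_m * V(k+1, j) + p_d * V(k+1, j-1)]
  V(2,-2) = exp(-r*dt) * [p_u*0.000000 + p_m*0.000000 + p_d*0.000000] = 0.000000
  V(2,-1) = exp(-r*dt) * [p_u*1.000000 + p_m*0.000000 + p_d*0.000000] = 0.155602
  V(2,+0) = exp(-r*dt) * [p_u*3.565476 + p_m*1.000000 + p_d*0.000000] = 1.217474
  V(2,+1) = exp(-r*dt) * [p_u*6.892719 + p_m*3.565476 + p_d*1.000000] = 3.611023
  V(2,+2) = exp(-r*dt) * [p_u*11.207920 + p_m*6.892719 + p_d*3.565476] = 6.938220
  V(1,-1) = exp(-r*dt) * [p_u*1.217474 + p_m*0.155602 + p_d*0.000000] = 0.292556
  V(1,+0) = exp(-r*dt) * [p_u*3.611023 + p_m*1.217474 + p_d*0.155602] = 1.396022
  V(1,+1) = exp(-r*dt) * [p_u*6.938220 + p_m*3.611023 + p_d*1.217474] = 3.686505
  V(0,+0) = exp(-r*dt) * [p_u*3.686505 + p_m*1.396022 + p_d*0.292556] = 1.550154

Answer: Price = V(0,0) = 1.5502


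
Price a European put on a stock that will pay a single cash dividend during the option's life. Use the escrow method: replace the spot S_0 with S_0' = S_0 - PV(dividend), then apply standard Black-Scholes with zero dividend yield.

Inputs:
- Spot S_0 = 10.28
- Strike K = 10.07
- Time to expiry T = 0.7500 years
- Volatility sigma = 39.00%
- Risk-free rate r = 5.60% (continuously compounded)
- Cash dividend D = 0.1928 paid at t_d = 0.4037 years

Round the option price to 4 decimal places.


Answer: Price = 1.1174

Derivation:
PV(D) = D * exp(-r * t_d) = 0.1928 * 0.97764643 = 0.18849023
S_0' = S_0 - PV(D) = 10.2800 - 0.18849023 = 10.09150977
d1 = (ln(S_0'/K) + (r + sigma^2/2)*T) / (sigma*sqrt(T)) = 0.29954485
d2 = d1 - sigma*sqrt(T) = -0.03820505
exp(-rT) = 0.95886978
N(-d1) = 0.38226218; N(-d2) = 0.51523790
P = K * exp(-rT) * N(-d2) - S_0' * N(-d1) = 10.0700 * 0.95886978 * 0.51523790 - 10.09150977 * 0.38226218 = 1.1174


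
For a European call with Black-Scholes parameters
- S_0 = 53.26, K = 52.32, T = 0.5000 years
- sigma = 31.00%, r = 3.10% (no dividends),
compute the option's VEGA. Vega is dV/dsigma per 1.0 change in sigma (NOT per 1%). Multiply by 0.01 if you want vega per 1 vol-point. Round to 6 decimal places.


d1 = 0.2615468151; d2 = 0.0423437130
phi(d1) = 0.3855278281; exp(-qT) = 1.0000000000; exp(-rT) = 0.9846195068
Vega = S * exp(-qT) * phi(d1) * sqrt(T) = 53.2600 * 1.0000000000 * 0.3855278281 * 0.7071067812 = 14.519174

Answer: Vega = 14.519174


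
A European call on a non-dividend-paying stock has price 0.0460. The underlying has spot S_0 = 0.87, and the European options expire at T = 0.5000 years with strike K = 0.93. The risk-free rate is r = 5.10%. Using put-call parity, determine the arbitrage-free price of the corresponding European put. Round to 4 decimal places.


Answer: Put price = 0.0826

Derivation:
Put-call parity: C - P = S_0 * exp(-qT) - K * exp(-rT).
S_0 * exp(-qT) = 0.8700 * 1.00000000 = 0.87000000
K * exp(-rT) = 0.9300 * 0.97482238 = 0.90658481
P = C - S*exp(-qT) + K*exp(-rT)
P = 0.0460 - 0.87000000 + 0.90658481 = 0.0826


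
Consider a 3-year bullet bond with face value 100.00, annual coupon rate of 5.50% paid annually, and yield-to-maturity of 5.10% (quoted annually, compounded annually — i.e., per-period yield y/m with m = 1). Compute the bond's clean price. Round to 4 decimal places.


Answer: Price = 101.0873

Derivation:
Coupon per period c = face * coupon_rate / m = 5.500000
Periods per year m = 1; per-period yield y/m = 0.051000
Number of cashflows N = 3
Cashflows (t years, CF_t, discount factor 1/(1+y/m)^(m*t), PV):
  t = 1.0000: CF_t = 5.500000, DF = 0.951475, PV = 5.233111
  t = 2.0000: CF_t = 5.500000, DF = 0.905304, PV = 4.979173
  t = 3.0000: CF_t = 105.500000, DF = 0.861374, PV = 90.874976
Price P = sum_t PV_t = 101.087261


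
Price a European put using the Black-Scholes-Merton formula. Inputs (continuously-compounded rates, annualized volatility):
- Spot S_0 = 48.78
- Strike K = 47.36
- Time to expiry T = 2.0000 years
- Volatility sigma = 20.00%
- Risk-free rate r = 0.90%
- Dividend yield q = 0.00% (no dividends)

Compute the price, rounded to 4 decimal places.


Answer: Price = 4.3012

Derivation:
d1 = (ln(S/K) + (r - q + 0.5*sigma^2) * T) / (sigma * sqrt(T)) = 0.30950913
d2 = d1 - sigma * sqrt(T) = 0.02666642
exp(-rT) = 0.98216103; exp(-qT) = 1.00000000
P = K * exp(-rT) * N(-d2) - S_0 * exp(-qT) * N(-d1)
N(-d1) = 0.37846713; N(-d2) = 0.48936290
P = 47.3600 * 0.98216103 * 0.48936290 - 48.7800 * 1.00000000 * 0.37846713 = 4.3012


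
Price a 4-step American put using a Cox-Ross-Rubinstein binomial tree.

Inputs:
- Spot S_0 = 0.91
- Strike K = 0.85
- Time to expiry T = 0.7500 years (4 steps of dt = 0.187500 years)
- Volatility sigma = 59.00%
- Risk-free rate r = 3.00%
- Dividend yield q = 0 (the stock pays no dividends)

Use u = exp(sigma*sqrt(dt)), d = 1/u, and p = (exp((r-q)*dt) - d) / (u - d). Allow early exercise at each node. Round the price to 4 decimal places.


dt = T/N = 0.187500
u = exp(sigma*sqrt(dt)) = 1.291078; d = 1/u = 0.774547
p = (exp((r-q)*dt) - d) / (u - d) = 0.447396
Discount per step: exp(-r*dt) = 0.994391
Stock lattice S(k, i) with i counting down-moves:
  k=0: S(0,0) = 0.9100
  k=1: S(1,0) = 1.1749; S(1,1) = 0.7048
  k=2: S(2,0) = 1.5169; S(2,1) = 0.9100; S(2,2) = 0.5459
  k=3: S(3,0) = 1.9584; S(3,1) = 1.1749; S(3,2) = 0.7048; S(3,3) = 0.4228
  k=4: S(4,0) = 2.5284; S(4,1) = 1.5169; S(4,2) = 0.9100; S(4,3) = 0.5459; S(4,4) = 0.3275
Terminal payoffs V(N, i) = max(K - S_T, 0):
  V(4,0) = 0.000000; V(4,1) = 0.000000; V(4,2) = 0.000000; V(4,3) = 0.304071; V(4,4) = 0.522485
Backward induction: V(k, i) = exp(-r*dt) * [p * V(k+1, i) + (1-p) * V(k+1, i+1)]; then take max(V_cont, immediate exercise) for American.
  V(3,0) = exp(-r*dt) * [p*0.000000 + (1-p)*0.000000] = 0.000000; exercise = 0.000000; V(3,0) = max -> 0.000000
  V(3,1) = exp(-r*dt) * [p*0.000000 + (1-p)*0.000000] = 0.000000; exercise = 0.000000; V(3,1) = max -> 0.000000
  V(3,2) = exp(-r*dt) * [p*0.000000 + (1-p)*0.304071] = 0.167088; exercise = 0.145163; V(3,2) = max -> 0.167088
  V(3,3) = exp(-r*dt) * [p*0.304071 + (1-p)*0.522485] = 0.422384; exercise = 0.427152; V(3,3) = max -> 0.427152
  V(2,0) = exp(-r*dt) * [p*0.000000 + (1-p)*0.000000] = 0.000000; exercise = 0.000000; V(2,0) = max -> 0.000000
  V(2,1) = exp(-r*dt) * [p*0.000000 + (1-p)*0.167088] = 0.091816; exercise = 0.000000; V(2,1) = max -> 0.091816
  V(2,2) = exp(-r*dt) * [p*0.167088 + (1-p)*0.427152] = 0.309057; exercise = 0.304071; V(2,2) = max -> 0.309057
  V(1,0) = exp(-r*dt) * [p*0.000000 + (1-p)*0.091816] = 0.050453; exercise = 0.000000; V(1,0) = max -> 0.050453
  V(1,1) = exp(-r*dt) * [p*0.091816 + (1-p)*0.309057] = 0.210676; exercise = 0.145163; V(1,1) = max -> 0.210676
  V(0,0) = exp(-r*dt) * [p*0.050453 + (1-p)*0.210676] = 0.138213; exercise = 0.000000; V(0,0) = max -> 0.138213

Answer: Price = V(0,0) = 0.1382


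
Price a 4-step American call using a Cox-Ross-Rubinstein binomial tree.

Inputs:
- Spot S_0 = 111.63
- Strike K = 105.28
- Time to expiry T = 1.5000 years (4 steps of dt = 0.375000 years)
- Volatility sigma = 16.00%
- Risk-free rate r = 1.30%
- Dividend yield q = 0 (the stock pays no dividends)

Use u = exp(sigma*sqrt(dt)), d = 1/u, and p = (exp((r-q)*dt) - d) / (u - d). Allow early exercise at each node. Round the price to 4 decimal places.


Answer: Price = V(0,0) = 13.5141

Derivation:
dt = T/N = 0.375000
u = exp(sigma*sqrt(dt)) = 1.102940; d = 1/u = 0.906667
p = (exp((r-q)*dt) - d) / (u - d) = 0.500423
Discount per step: exp(-r*dt) = 0.995137
Stock lattice S(k, i) with i counting down-moves:
  k=0: S(0,0) = 111.6300
  k=1: S(1,0) = 123.1212; S(1,1) = 101.2113
  k=2: S(2,0) = 135.7954; S(2,1) = 111.6300; S(2,2) = 91.7650
  k=3: S(3,0) = 149.7742; S(3,1) = 123.1212; S(3,2) = 101.2113; S(3,3) = 83.2003
  k=4: S(4,0) = 165.1920; S(4,1) = 135.7954; S(4,2) = 111.6300; S(4,3) = 91.7650; S(4,4) = 75.4350
Terminal payoffs V(N, i) = max(S_T - K, 0):
  V(4,0) = 59.911960; V(4,1) = 30.515355; V(4,2) = 6.350000; V(4,3) = 0.000000; V(4,4) = 0.000000
Backward induction: V(k, i) = exp(-r*dt) * [p * V(k+1, i) + (1-p) * V(k+1, i+1)]; then take max(V_cont, immediate exercise) for American.
  V(3,0) = exp(-r*dt) * [p*59.911960 + (1-p)*30.515355] = 45.006157; exercise = 44.494166; V(3,0) = max -> 45.006157
  V(3,1) = exp(-r*dt) * [p*30.515355 + (1-p)*6.350000] = 18.353214; exercise = 17.841223; V(3,1) = max -> 18.353214
  V(3,2) = exp(-r*dt) * [p*6.350000 + (1-p)*0.000000] = 3.162234; exercise = 0.000000; V(3,2) = max -> 3.162234
  V(3,3) = exp(-r*dt) * [p*0.000000 + (1-p)*0.000000] = 0.000000; exercise = 0.000000; V(3,3) = max -> 0.000000
  V(2,0) = exp(-r*dt) * [p*45.006157 + (1-p)*18.353214] = 31.536847; exercise = 30.515355; V(2,0) = max -> 31.536847
  V(2,1) = exp(-r*dt) * [p*18.353214 + (1-p)*3.162234] = 10.711805; exercise = 6.350000; V(2,1) = max -> 10.711805
  V(2,2) = exp(-r*dt) * [p*3.162234 + (1-p)*0.000000] = 1.574759; exercise = 0.000000; V(2,2) = max -> 1.574759
  V(1,0) = exp(-r*dt) * [p*31.536847 + (1-p)*10.711805] = 21.030366; exercise = 17.841223; V(1,0) = max -> 21.030366
  V(1,1) = exp(-r*dt) * [p*10.711805 + (1-p)*1.574759] = 6.117254; exercise = 0.000000; V(1,1) = max -> 6.117254
  V(0,0) = exp(-r*dt) * [p*21.030366 + (1-p)*6.117254] = 13.514079; exercise = 6.350000; V(0,0) = max -> 13.514079


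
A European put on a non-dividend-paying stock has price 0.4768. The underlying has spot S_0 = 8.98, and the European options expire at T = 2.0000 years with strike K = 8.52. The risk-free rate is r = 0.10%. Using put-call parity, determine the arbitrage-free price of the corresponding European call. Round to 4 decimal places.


Put-call parity: C - P = S_0 * exp(-qT) - K * exp(-rT).
S_0 * exp(-qT) = 8.9800 * 1.00000000 = 8.98000000
K * exp(-rT) = 8.5200 * 0.99800200 = 8.50297703
C = P + S*exp(-qT) - K*exp(-rT)
C = 0.4768 + 8.98000000 - 8.50297703 = 0.9538

Answer: Call price = 0.9538


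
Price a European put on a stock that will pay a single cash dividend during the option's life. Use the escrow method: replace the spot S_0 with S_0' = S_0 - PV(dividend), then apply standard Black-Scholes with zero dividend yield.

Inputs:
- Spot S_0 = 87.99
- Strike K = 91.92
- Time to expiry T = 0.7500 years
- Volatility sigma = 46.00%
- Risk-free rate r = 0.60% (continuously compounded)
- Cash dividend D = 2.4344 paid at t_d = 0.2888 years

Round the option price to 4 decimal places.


Answer: Price = 17.1474

Derivation:
PV(D) = D * exp(-r * t_d) = 2.4344 * 0.99826870 = 2.43018532
S_0' = S_0 - PV(D) = 87.9900 - 2.43018532 = 85.55981468
d1 = (ln(S_0'/K) + (r + sigma^2/2)*T) / (sigma*sqrt(T)) = 0.03049184
d2 = d1 - sigma*sqrt(T) = -0.36787985
exp(-rT) = 0.99551011
N(-d1) = 0.48783740; N(-d2) = 0.64351859
P = K * exp(-rT) * N(-d2) - S_0' * N(-d1) = 91.9200 * 0.99551011 * 0.64351859 - 85.55981468 * 0.48783740 = 17.1474


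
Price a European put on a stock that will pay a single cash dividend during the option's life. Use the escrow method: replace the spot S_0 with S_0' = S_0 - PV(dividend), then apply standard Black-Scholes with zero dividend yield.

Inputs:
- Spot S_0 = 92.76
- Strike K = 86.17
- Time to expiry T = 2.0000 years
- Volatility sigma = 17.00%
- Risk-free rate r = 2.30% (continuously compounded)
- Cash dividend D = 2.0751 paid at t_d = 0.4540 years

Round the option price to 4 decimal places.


PV(D) = D * exp(-r * t_d) = 2.0751 * 0.98961233 = 2.05354454
S_0' = S_0 - PV(D) = 92.7600 - 2.05354454 = 90.70645546
d1 = (ln(S_0'/K) + (r + sigma^2/2)*T) / (sigma*sqrt(T)) = 0.52494958
d2 = d1 - sigma*sqrt(T) = 0.28453328
exp(-rT) = 0.95504196
N(-d1) = 0.29980912; N(-d2) = 0.38800087
P = K * exp(-rT) * N(-d2) - S_0' * N(-d1) = 86.1700 * 0.95504196 * 0.38800087 - 90.70645546 * 0.29980912 = 4.7363

Answer: Price = 4.7363


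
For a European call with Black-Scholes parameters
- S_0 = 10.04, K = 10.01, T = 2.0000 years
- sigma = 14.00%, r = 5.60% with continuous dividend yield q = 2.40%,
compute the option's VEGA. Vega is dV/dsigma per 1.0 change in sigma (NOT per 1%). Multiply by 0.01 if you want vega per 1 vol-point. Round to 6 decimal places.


d1 = 0.4373582768; d2 = 0.2393683781
phi(d1) = 0.3625547925; exp(-qT) = 0.9531337871; exp(-rT) = 0.8940442575
Vega = S * exp(-qT) * phi(d1) * sqrt(T) = 10.0400 * 0.9531337871 * 0.3625547925 * 1.4142135624 = 4.906550

Answer: Vega = 4.906550


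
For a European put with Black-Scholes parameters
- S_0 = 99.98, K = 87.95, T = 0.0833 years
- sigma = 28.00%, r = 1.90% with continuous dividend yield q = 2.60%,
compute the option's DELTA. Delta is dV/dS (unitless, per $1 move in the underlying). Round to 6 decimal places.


d1 = 1.6195929482; d2 = 1.5387800780
phi(d1) = 0.1074769157; exp(-qT) = 0.9978365437; exp(-rT) = 0.9984185518
N(-d1) = 0.0526598727
Delta = -exp(-qT) * N(-d1) = -0.9978365437 * 0.0526598727 = -0.052546

Answer: Delta = -0.052546


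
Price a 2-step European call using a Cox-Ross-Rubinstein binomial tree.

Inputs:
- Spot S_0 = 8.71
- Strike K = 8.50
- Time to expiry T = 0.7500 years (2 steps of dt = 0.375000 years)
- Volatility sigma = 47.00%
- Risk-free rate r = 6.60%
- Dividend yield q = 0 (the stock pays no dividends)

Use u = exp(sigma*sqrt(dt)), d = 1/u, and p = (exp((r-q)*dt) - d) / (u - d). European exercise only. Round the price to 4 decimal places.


Answer: Price = V(0,0) = 1.5781

Derivation:
dt = T/N = 0.375000
u = exp(sigma*sqrt(dt)) = 1.333511; d = 1/u = 0.749900
p = (exp((r-q)*dt) - d) / (u - d) = 0.471476
Discount per step: exp(-r*dt) = 0.975554
Stock lattice S(k, i) with i counting down-moves:
  k=0: S(0,0) = 8.7100
  k=1: S(1,0) = 11.6149; S(1,1) = 6.5316
  k=2: S(2,0) = 15.4886; S(2,1) = 8.7100; S(2,2) = 4.8981
Terminal payoffs V(N, i) = max(S_T - K, 0):
  V(2,0) = 6.988563; V(2,1) = 0.210000; V(2,2) = 0.000000
Backward induction: V(k, i) = exp(-r*dt) * [p * V(k+1, i) + (1-p) * V(k+1, i+1)].
  V(1,0) = exp(-r*dt) * [p*6.988563 + (1-p)*0.210000] = 3.322671
  V(1,1) = exp(-r*dt) * [p*0.210000 + (1-p)*0.000000] = 0.096590
  V(0,0) = exp(-r*dt) * [p*3.322671 + (1-p)*0.096590] = 1.578066


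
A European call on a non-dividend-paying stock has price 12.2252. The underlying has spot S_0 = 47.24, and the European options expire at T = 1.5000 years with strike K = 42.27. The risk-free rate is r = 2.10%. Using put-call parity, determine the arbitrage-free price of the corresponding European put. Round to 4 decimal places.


Answer: Put price = 5.9444

Derivation:
Put-call parity: C - P = S_0 * exp(-qT) - K * exp(-rT).
S_0 * exp(-qT) = 47.2400 * 1.00000000 = 47.24000000
K * exp(-rT) = 42.2700 * 0.96899096 = 40.95924773
P = C - S*exp(-qT) + K*exp(-rT)
P = 12.2252 - 47.24000000 + 40.95924773 = 5.9444


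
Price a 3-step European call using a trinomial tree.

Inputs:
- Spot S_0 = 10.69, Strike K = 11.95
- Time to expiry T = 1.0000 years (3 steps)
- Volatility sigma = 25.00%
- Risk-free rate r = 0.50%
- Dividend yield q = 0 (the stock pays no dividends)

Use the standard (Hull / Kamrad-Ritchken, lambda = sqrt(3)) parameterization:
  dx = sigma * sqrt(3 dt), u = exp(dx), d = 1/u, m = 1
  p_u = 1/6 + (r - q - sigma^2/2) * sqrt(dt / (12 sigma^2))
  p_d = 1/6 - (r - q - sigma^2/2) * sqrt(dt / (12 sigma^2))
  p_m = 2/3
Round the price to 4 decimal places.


dt = T/N = 0.333333; dx = sigma*sqrt(3*dt) = 0.250000
u = exp(dx) = 1.284025; d = 1/u = 0.778801
p_u = 0.149167, p_m = 0.666667, p_d = 0.184167
Discount per step: exp(-r*dt) = 0.998335
Stock lattice S(k, j) with j the centered position index:
  k=0: S(0,+0) = 10.6900
  k=1: S(1,-1) = 8.3254; S(1,+0) = 10.6900; S(1,+1) = 13.7262
  k=2: S(2,-2) = 6.4838; S(2,-1) = 8.3254; S(2,+0) = 10.6900; S(2,+1) = 13.7262; S(2,+2) = 17.6248
  k=3: S(3,-3) = 5.0496; S(3,-2) = 6.4838; S(3,-1) = 8.3254; S(3,+0) = 10.6900; S(3,+1) = 13.7262; S(3,+2) = 17.6248; S(3,+3) = 22.6307
Terminal payoffs V(N, j) = max(S_T - K, 0):
  V(3,-3) = 0.000000; V(3,-2) = 0.000000; V(3,-1) = 0.000000; V(3,+0) = 0.000000; V(3,+1) = 1.776232; V(3,+2) = 5.674830; V(3,+3) = 10.680730
Backward induction: V(k, j) = exp(-r*dt) * [p_u * V(k+1, j+1) + p_m * V(k+1, j) + p_d * V(k+1, j-1)]
  V(2,-2) = exp(-r*dt) * [p_u*0.000000 + p_m*0.000000 + p_d*0.000000] = 0.000000
  V(2,-1) = exp(-r*dt) * [p_u*0.000000 + p_m*0.000000 + p_d*0.000000] = 0.000000
  V(2,+0) = exp(-r*dt) * [p_u*1.776232 + p_m*0.000000 + p_d*0.000000] = 0.264513
  V(2,+1) = exp(-r*dt) * [p_u*5.674830 + p_m*1.776232 + p_d*0.000000] = 2.027268
  V(2,+2) = exp(-r*dt) * [p_u*10.680730 + p_m*5.674830 + p_d*1.776232] = 5.694054
  V(1,-1) = exp(-r*dt) * [p_u*0.264513 + p_m*0.000000 + p_d*0.000000] = 0.039391
  V(1,+0) = exp(-r*dt) * [p_u*2.027268 + p_m*0.264513 + p_d*0.000000] = 0.477946
  V(1,+1) = exp(-r*dt) * [p_u*5.694054 + p_m*2.027268 + p_d*0.264513] = 2.245844
  V(0,+0) = exp(-r*dt) * [p_u*2.245844 + p_m*0.477946 + p_d*0.039391] = 0.659789

Answer: Price = V(0,0) = 0.6598


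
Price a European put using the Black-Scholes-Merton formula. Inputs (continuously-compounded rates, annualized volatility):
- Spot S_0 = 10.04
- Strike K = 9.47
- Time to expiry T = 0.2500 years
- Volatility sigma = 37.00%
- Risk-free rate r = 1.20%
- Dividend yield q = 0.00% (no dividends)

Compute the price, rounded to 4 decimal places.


d1 = (ln(S/K) + (r - q + 0.5*sigma^2) * T) / (sigma * sqrt(T)) = 0.42465247
d2 = d1 - sigma * sqrt(T) = 0.23965247
exp(-rT) = 0.99700450; exp(-qT) = 1.00000000
P = K * exp(-rT) * N(-d2) - S_0 * exp(-qT) * N(-d1)
N(-d1) = 0.33554502; N(-d2) = 0.40529984
P = 9.4700 * 0.99700450 * 0.40529984 - 10.0400 * 1.00000000 * 0.33554502 = 0.4578

Answer: Price = 0.4578
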